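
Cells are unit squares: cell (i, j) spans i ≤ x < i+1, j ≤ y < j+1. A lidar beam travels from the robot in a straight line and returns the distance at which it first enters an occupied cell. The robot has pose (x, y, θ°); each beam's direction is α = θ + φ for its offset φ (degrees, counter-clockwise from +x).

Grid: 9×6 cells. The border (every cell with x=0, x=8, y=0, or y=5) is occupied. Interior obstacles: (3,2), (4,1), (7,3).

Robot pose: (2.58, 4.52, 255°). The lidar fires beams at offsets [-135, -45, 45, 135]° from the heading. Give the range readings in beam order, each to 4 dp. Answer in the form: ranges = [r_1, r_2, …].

beam 1: φ=-135°, α=120°
  dir = (cos 120°, sin 120°) = (-0.5000, 0.8660); from cell (2,4)
  next x-line at t=1.1600, next y-line at t=0.5543; Δt_x=2.0000, Δt_y=1.1547
    y: enter (2,5) at t=0.5543 ← occupied
  → r_1 = 0.5543
beam 2: φ=-45°, α=210°
  dir = (cos 210°, sin 210°) = (-0.8660, -0.5000); from cell (2,4)
  next x-line at t=0.6697, next y-line at t=1.0400; Δt_x=1.1547, Δt_y=2.0000
    x: enter (1,4) at t=0.6697
    y: enter (1,3) at t=1.0400
    x: enter (0,3) at t=1.8244 ← occupied
  → r_2 = 1.8244
beam 3: φ=45°, α=300°
  dir = (cos 300°, sin 300°) = (0.5000, -0.8660); from cell (2,4)
  next x-line at t=0.8400, next y-line at t=0.6004; Δt_x=2.0000, Δt_y=1.1547
    y: enter (2,3) at t=0.6004
    x: enter (3,3) at t=0.8400
    y: enter (3,2) at t=1.7551 ← occupied
  → r_3 = 1.7551
beam 4: φ=135°, α=30°
  dir = (cos 30°, sin 30°) = (0.8660, 0.5000); from cell (2,4)
  next x-line at t=0.4850, next y-line at t=0.9600; Δt_x=1.1547, Δt_y=2.0000
    x: enter (3,4) at t=0.4850
    y: enter (3,5) at t=0.9600 ← occupied
  → r_4 = 0.9600

ranges = [0.5543, 1.8244, 1.7551, 0.9600]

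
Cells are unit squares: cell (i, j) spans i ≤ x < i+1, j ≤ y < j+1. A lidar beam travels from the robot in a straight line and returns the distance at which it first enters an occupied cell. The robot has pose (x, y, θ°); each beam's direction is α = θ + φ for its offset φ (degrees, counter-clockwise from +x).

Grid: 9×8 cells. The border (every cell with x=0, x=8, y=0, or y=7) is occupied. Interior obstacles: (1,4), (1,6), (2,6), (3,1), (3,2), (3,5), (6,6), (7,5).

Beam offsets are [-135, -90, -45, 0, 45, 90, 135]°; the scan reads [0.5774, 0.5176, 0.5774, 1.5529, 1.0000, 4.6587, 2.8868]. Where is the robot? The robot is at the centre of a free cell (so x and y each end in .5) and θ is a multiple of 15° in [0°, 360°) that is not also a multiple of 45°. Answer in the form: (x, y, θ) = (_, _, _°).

(x, y, θ) = (2.5, 5.5, 165°)

Candidates: 34 free-cell centres × 16 headings = 544 poses. Raycast each; keep the one whose scan matches to 4 dp.
  (2.5, 5.5, 255°): beam 2 = 1.5529 ≠ 0.5176 ✗
  (1.5, 3.5, 300°): beam 1 = 0.5176 ≠ 0.5774 ✗
  (4.5, 3.5, 240°): beam 1 = 1.9319 ≠ 0.5774 ✗
  …
  (2.5, 5.5, 165°): r_1=0.5774, r_2=0.5176, r_3=0.5774, r_4=1.5529, r_5=1.0000, r_6=4.6587, r_7=2.8868 — all match ✓
No second candidate reproduces the full scan.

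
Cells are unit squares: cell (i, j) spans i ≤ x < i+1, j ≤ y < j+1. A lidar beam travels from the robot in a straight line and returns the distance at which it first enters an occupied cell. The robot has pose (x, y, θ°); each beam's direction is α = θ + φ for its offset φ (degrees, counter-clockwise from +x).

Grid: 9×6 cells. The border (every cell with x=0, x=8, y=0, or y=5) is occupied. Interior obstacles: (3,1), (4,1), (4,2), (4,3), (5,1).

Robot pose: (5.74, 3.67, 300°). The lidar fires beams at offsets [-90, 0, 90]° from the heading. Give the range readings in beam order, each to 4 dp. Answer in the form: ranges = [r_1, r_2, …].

beam 1: φ=-90°, α=210°
  direction (-0.8660, -0.5000); cell (5,3); t to first gridline: x 0.8545, y 1.3400 (then +1.1547 / +2.0000)
    (4,3) via x @ 0.8545  # hit
  → r_1 = 0.8545
beam 2: φ=0°, α=300°
  direction (0.5000, -0.8660); cell (5,3); t to first gridline: x 0.5200, y 0.7736 (then +2.0000 / +1.1547)
    (6,3) via x @ 0.5200
    (6,2) via y @ 0.7736
    (6,1) via y @ 1.9283
    (7,1) via x @ 2.5200
    (7,0) via y @ 3.0831  # hit
  → r_2 = 3.0831
beam 3: φ=90°, α=30°
  direction (0.8660, 0.5000); cell (5,3); t to first gridline: x 0.3002, y 0.6600 (then +1.1547 / +2.0000)
    (6,3) via x @ 0.3002
    (6,4) via y @ 0.6600
    (7,4) via x @ 1.4549
    (8,4) via x @ 2.6096  # hit
  → r_3 = 2.6096

ranges = [0.8545, 3.0831, 2.6096]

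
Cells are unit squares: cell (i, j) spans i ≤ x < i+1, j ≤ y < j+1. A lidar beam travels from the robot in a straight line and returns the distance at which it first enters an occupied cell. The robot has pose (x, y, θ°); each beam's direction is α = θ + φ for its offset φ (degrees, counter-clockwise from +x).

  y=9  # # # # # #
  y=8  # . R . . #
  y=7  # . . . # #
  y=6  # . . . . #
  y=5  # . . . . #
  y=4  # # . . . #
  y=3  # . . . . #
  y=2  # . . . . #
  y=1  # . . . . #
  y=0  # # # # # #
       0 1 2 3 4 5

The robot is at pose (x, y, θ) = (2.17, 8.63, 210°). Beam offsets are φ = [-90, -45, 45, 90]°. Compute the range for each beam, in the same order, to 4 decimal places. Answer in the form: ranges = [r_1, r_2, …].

ranges = [0.4272, 1.2113, 3.7581, 5.6600]

beam 1: φ=-90°, α=120°
  cosα=-0.5000 sinα=0.8660 | (2,8) | tMaxX 0.3400 tMaxY 0.4272 | tΔX 2.0000 tΔY 1.1547
    t=0.3400 [x] (1,8)
    t=0.4272 [y] (1,9) — stop
  → r_1 = 0.4272
beam 2: φ=-45°, α=165°
  cosα=-0.9659 sinα=0.2588 | (2,8) | tMaxX 0.1760 tMaxY 1.4296 | tΔX 1.0353 tΔY 3.8637
    t=0.1760 [x] (1,8)
    t=1.2113 [x] (0,8) — stop
  → r_2 = 1.2113
beam 3: φ=45°, α=255°
  cosα=-0.2588 sinα=-0.9659 | (2,8) | tMaxX 0.6568 tMaxY 0.6522 | tΔX 3.8637 tΔY 1.0353
    t=0.6522 [y] (2,7)
    t=0.6568 [x] (1,7)
    t=1.6875 [y] (1,6)
    t=2.7228 [y] (1,5)
    t=3.7581 [y] (1,4) — stop
  → r_3 = 3.7581
beam 4: φ=90°, α=300°
  cosα=0.5000 sinα=-0.8660 | (2,8) | tMaxX 1.6600 tMaxY 0.7275 | tΔX 2.0000 tΔY 1.1547
    t=0.7275 [y] (2,7)
    t=1.6600 [x] (3,7)
    t=1.8822 [y] (3,6)
    t=3.0369 [y] (3,5)
    t=3.6600 [x] (4,5)
    t=4.1916 [y] (4,4)
    t=5.3463 [y] (4,3)
    t=5.6600 [x] (5,3) — stop
  → r_4 = 5.6600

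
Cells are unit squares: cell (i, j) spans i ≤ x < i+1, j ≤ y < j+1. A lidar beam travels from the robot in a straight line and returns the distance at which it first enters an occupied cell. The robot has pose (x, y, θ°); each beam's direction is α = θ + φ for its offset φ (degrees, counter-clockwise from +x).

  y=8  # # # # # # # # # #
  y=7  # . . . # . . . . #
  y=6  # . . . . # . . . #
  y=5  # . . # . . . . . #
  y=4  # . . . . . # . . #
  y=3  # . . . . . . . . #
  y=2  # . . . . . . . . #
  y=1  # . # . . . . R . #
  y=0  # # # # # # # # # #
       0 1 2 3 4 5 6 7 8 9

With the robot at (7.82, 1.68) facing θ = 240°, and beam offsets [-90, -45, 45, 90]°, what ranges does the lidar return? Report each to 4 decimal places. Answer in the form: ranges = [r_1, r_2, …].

ranges = [7.8751, 2.6273, 0.7040, 1.3600]

beam 1: φ=-90°, α=150°
  cosα=-0.8660 sinα=0.5000 | (7,1) | tMaxX 0.9469 tMaxY 0.6400 | tΔX 1.1547 tΔY 2.0000
    t=0.6400 [y] (7,2)
    t=0.9469 [x] (6,2)
    t=2.1016 [x] (5,2)
    t=2.6400 [y] (5,3)
    t=3.2563 [x] (4,3)
    t=4.4110 [x] (3,3)
    t=4.6400 [y] (3,4)
    t=5.5657 [x] (2,4)
    t=6.6400 [y] (2,5)
    t=6.7204 [x] (1,5)
    t=7.8751 [x] (0,5) — stop
  → r_1 = 7.8751
beam 2: φ=-45°, α=195°
  cosα=-0.9659 sinα=-0.2588 | (7,1) | tMaxX 0.8489 tMaxY 2.6273 | tΔX 1.0353 tΔY 3.8637
    t=0.8489 [x] (6,1)
    t=1.8842 [x] (5,1)
    t=2.6273 [y] (5,0) — stop
  → r_2 = 2.6273
beam 3: φ=45°, α=285°
  cosα=0.2588 sinα=-0.9659 | (7,1) | tMaxX 0.6955 tMaxY 0.7040 | tΔX 3.8637 tΔY 1.0353
    t=0.6955 [x] (8,1)
    t=0.7040 [y] (8,0) — stop
  → r_3 = 0.7040
beam 4: φ=90°, α=330°
  cosα=0.8660 sinα=-0.5000 | (7,1) | tMaxX 0.2078 tMaxY 1.3600 | tΔX 1.1547 tΔY 2.0000
    t=0.2078 [x] (8,1)
    t=1.3600 [y] (8,0) — stop
  → r_4 = 1.3600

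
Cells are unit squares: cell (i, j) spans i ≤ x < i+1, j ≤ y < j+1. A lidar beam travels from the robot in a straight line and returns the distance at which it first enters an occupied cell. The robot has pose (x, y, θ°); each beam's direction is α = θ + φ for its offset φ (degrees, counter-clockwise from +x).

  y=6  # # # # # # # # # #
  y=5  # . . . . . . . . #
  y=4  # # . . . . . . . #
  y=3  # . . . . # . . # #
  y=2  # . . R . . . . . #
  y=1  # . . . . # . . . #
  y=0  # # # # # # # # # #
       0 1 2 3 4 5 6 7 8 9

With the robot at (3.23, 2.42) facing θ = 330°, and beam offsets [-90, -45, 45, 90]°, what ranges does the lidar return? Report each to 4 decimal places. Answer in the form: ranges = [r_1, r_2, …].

beam 1: φ=-90°, α=240°
  cosα=-0.5000 sinα=-0.8660 | (3,2) | tMaxX 0.4600 tMaxY 0.4850 | tΔX 2.0000 tΔY 1.1547
    t=0.4600 [x] (2,2)
    t=0.4850 [y] (2,1)
    t=1.6397 [y] (2,0) — stop
  → r_1 = 1.6397
beam 2: φ=-45°, α=285°
  cosα=0.2588 sinα=-0.9659 | (3,2) | tMaxX 2.9751 tMaxY 0.4348 | tΔX 3.8637 tΔY 1.0353
    t=0.4348 [y] (3,1)
    t=1.4701 [y] (3,0) — stop
  → r_2 = 1.4701
beam 3: φ=45°, α=15°
  cosα=0.9659 sinα=0.2588 | (3,2) | tMaxX 0.7972 tMaxY 2.2409 | tΔX 1.0353 tΔY 3.8637
    t=0.7972 [x] (4,2)
    t=1.8324 [x] (5,2)
    t=2.2409 [y] (5,3) — stop
  → r_3 = 2.2409
beam 4: φ=90°, α=60°
  cosα=0.5000 sinα=0.8660 | (3,2) | tMaxX 1.5400 tMaxY 0.6697 | tΔX 2.0000 tΔY 1.1547
    t=0.6697 [y] (3,3)
    t=1.5400 [x] (4,3)
    t=1.8244 [y] (4,4)
    t=2.9791 [y] (4,5)
    t=3.5400 [x] (5,5)
    t=4.1338 [y] (5,6) — stop
  → r_4 = 4.1338

ranges = [1.6397, 1.4701, 2.2409, 4.1338]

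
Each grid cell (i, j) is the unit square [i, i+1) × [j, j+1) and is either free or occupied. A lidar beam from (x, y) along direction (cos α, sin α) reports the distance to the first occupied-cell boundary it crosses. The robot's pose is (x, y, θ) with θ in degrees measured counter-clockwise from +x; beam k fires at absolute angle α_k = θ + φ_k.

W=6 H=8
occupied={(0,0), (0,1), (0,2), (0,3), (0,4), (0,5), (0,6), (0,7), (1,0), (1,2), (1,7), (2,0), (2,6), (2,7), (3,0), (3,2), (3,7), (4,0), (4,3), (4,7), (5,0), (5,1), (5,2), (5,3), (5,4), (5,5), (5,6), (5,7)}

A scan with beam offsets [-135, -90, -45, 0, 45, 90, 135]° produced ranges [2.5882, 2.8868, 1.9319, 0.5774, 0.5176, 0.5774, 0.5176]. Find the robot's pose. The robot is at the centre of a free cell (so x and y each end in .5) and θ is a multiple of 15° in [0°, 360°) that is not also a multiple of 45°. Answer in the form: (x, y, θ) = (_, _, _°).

Enumerate (i+0.5, j+0.5, θ) over the 20 free cells and 16 admissible headings. For each, cast all 7 beams and compare to the given ranges.
  (4.5, 5.5, 300°): beam 1 = 1.9319 ≠ 2.5882 ✗
  (1.5, 3.5, 75°): beam 1 = 0.5774 ≠ 2.5882 ✗
  (3.5, 3.5, 105°): beam 1 = 0.5774 ≠ 2.5882 ✗
  …
  (3.5, 3.5, 240°): r_1=2.5882, r_2=2.8868, r_3=1.9319, r_4=0.5774, r_5=0.5176, r_6=0.5774, r_7=0.5176 — all match ✓
No second candidate reproduces the full scan.

(x, y, θ) = (3.5, 3.5, 240°)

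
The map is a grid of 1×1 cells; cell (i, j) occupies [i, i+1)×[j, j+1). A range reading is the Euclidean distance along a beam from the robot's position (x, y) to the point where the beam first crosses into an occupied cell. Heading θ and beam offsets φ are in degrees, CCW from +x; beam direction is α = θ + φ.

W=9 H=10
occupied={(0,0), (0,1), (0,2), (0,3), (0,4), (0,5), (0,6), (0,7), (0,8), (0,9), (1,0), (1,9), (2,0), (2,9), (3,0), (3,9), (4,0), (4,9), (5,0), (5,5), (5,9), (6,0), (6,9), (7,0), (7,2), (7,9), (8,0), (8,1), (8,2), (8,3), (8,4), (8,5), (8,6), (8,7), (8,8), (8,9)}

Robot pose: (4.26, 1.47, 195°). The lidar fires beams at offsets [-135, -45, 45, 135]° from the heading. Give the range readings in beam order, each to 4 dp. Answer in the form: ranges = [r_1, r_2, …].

ranges = [7.4800, 3.7643, 0.5427, 0.9400]

beam 1: φ=-135°, α=60°
  cosα=0.5000 sinα=0.8660 | (4,1) | tMaxX 1.4800 tMaxY 0.6120 | tΔX 2.0000 tΔY 1.1547
    t=0.6120 [y] (4,2)
    t=1.4800 [x] (5,2)
    t=1.7667 [y] (5,3)
    t=2.9214 [y] (5,4)
    t=3.4800 [x] (6,4)
    t=4.0761 [y] (6,5)
    t=5.2308 [y] (6,6)
    t=5.4800 [x] (7,6)
    t=6.3855 [y] (7,7)
    t=7.4800 [x] (8,7) — stop
  → r_1 = 7.4800
beam 2: φ=-45°, α=150°
  cosα=-0.8660 sinα=0.5000 | (4,1) | tMaxX 0.3002 tMaxY 1.0600 | tΔX 1.1547 tΔY 2.0000
    t=0.3002 [x] (3,1)
    t=1.0600 [y] (3,2)
    t=1.4549 [x] (2,2)
    t=2.6096 [x] (1,2)
    t=3.0600 [y] (1,3)
    t=3.7643 [x] (0,3) — stop
  → r_2 = 3.7643
beam 3: φ=45°, α=240°
  cosα=-0.5000 sinα=-0.8660 | (4,1) | tMaxX 0.5200 tMaxY 0.5427 | tΔX 2.0000 tΔY 1.1547
    t=0.5200 [x] (3,1)
    t=0.5427 [y] (3,0) — stop
  → r_3 = 0.5427
beam 4: φ=135°, α=330°
  cosα=0.8660 sinα=-0.5000 | (4,1) | tMaxX 0.8545 tMaxY 0.9400 | tΔX 1.1547 tΔY 2.0000
    t=0.8545 [x] (5,1)
    t=0.9400 [y] (5,0) — stop
  → r_4 = 0.9400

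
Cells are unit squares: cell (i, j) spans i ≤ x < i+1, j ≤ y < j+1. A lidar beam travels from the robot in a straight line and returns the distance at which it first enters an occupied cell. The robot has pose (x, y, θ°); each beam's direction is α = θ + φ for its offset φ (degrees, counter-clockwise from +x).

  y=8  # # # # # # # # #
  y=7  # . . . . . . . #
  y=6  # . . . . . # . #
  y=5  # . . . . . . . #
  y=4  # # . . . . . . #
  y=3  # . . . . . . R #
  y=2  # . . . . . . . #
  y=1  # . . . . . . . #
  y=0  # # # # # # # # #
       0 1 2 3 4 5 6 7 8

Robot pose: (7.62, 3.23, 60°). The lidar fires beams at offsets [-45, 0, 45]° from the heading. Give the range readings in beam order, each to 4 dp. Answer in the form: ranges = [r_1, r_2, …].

beam 1: φ=-45°, α=15°
  cosα=0.9659 sinα=0.2588 | (7,3) | tMaxX 0.3934 tMaxY 2.9751 | tΔX 1.0353 tΔY 3.8637
    t=0.3934 [x] (8,3) — stop
  → r_1 = 0.3934
beam 2: φ=0°, α=60°
  cosα=0.5000 sinα=0.8660 | (7,3) | tMaxX 0.7600 tMaxY 0.8891 | tΔX 2.0000 tΔY 1.1547
    t=0.7600 [x] (8,3) — stop
  → r_2 = 0.7600
beam 3: φ=45°, α=105°
  cosα=-0.2588 sinα=0.9659 | (7,3) | tMaxX 2.3955 tMaxY 0.7972 | tΔX 3.8637 tΔY 1.0353
    t=0.7972 [y] (7,4)
    t=1.8324 [y] (7,5)
    t=2.3955 [x] (6,5)
    t=2.8677 [y] (6,6) — stop
  → r_3 = 2.8677

ranges = [0.3934, 0.7600, 2.8677]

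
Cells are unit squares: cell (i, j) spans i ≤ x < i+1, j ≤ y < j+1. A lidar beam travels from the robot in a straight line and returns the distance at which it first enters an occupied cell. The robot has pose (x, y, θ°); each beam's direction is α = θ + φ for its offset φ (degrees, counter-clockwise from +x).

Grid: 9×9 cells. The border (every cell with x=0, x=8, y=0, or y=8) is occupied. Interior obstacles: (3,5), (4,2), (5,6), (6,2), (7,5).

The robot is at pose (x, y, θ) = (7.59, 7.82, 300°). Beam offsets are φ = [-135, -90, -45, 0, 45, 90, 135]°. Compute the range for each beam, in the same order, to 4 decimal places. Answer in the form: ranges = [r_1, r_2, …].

ranges = [0.6955, 1.8360, 1.8842, 0.8200, 0.4245, 0.3600, 0.1863]

beam 1: φ=-135°, α=165°
  d=(-0.9659,0.2588)  start (7,7)  tX=0.6108 tY=0.6955  stride 1/|dx|=1.0353 1/|dy|=3.8637
    cross x-line → (6,7), t=0.6108
    cross y-line → (6,8), t=0.6955 (wall)
  → r_1 = 0.6955
beam 2: φ=-90°, α=210°
  d=(-0.8660,-0.5000)  start (7,7)  tX=0.6813 tY=1.6400  stride 1/|dx|=1.1547 1/|dy|=2.0000
    cross x-line → (6,7), t=0.6813
    cross y-line → (6,6), t=1.6400
    cross x-line → (5,6), t=1.8360 (wall)
  → r_2 = 1.8360
beam 3: φ=-45°, α=255°
  d=(-0.2588,-0.9659)  start (7,7)  tX=2.2796 tY=0.8489  stride 1/|dx|=3.8637 1/|dy|=1.0353
    cross y-line → (7,6), t=0.8489
    cross y-line → (7,5), t=1.8842 (wall)
  → r_3 = 1.8842
beam 4: φ=0°, α=300°
  d=(0.5000,-0.8660)  start (7,7)  tX=0.8200 tY=0.9469  stride 1/|dx|=2.0000 1/|dy|=1.1547
    cross x-line → (8,7), t=0.8200 (wall)
  → r_4 = 0.8200
beam 5: φ=45°, α=345°
  d=(0.9659,-0.2588)  start (7,7)  tX=0.4245 tY=3.1682  stride 1/|dx|=1.0353 1/|dy|=3.8637
    cross x-line → (8,7), t=0.4245 (wall)
  → r_5 = 0.4245
beam 6: φ=90°, α=30°
  d=(0.8660,0.5000)  start (7,7)  tX=0.4734 tY=0.3600  stride 1/|dx|=1.1547 1/|dy|=2.0000
    cross y-line → (7,8), t=0.3600 (wall)
  → r_6 = 0.3600
beam 7: φ=135°, α=75°
  d=(0.2588,0.9659)  start (7,7)  tX=1.5841 tY=0.1863  stride 1/|dx|=3.8637 1/|dy|=1.0353
    cross y-line → (7,8), t=0.1863 (wall)
  → r_7 = 0.1863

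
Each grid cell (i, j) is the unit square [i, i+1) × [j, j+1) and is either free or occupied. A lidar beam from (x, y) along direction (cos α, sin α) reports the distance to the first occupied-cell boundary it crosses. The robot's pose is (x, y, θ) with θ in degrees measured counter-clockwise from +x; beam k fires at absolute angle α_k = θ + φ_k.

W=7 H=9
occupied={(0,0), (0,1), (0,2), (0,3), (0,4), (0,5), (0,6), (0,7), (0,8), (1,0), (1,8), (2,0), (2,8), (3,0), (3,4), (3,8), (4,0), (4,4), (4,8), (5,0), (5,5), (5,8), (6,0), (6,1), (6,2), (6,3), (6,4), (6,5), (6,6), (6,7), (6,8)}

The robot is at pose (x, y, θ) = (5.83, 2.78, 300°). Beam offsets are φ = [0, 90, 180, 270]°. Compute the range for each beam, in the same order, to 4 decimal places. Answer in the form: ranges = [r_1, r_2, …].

beam 1: φ=0°, α=300°
  direction (0.5000, -0.8660); cell (5,2); t to first gridline: x 0.3400, y 0.9007 (then +2.0000 / +1.1547)
    (6,2) via x @ 0.3400  # hit
  → r_1 = 0.3400
beam 2: φ=90°, α=30°
  direction (0.8660, 0.5000); cell (5,2); t to first gridline: x 0.1963, y 0.4400 (then +1.1547 / +2.0000)
    (6,2) via x @ 0.1963  # hit
  → r_2 = 0.1963
beam 3: φ=180°, α=120°
  direction (-0.5000, 0.8660); cell (5,2); t to first gridline: x 1.6600, y 0.2540 (then +2.0000 / +1.1547)
    (5,3) via y @ 0.2540
    (5,4) via y @ 1.4087
    (4,4) via x @ 1.6600  # hit
  → r_3 = 1.6600
beam 4: φ=270°, α=210°
  direction (-0.8660, -0.5000); cell (5,2); t to first gridline: x 0.9584, y 1.5600 (then +1.1547 / +2.0000)
    (4,2) via x @ 0.9584
    (4,1) via y @ 1.5600
    (3,1) via x @ 2.1131
    (2,1) via x @ 3.2678
    (2,0) via y @ 3.5600  # hit
  → r_4 = 3.5600

ranges = [0.3400, 0.1963, 1.6600, 3.5600]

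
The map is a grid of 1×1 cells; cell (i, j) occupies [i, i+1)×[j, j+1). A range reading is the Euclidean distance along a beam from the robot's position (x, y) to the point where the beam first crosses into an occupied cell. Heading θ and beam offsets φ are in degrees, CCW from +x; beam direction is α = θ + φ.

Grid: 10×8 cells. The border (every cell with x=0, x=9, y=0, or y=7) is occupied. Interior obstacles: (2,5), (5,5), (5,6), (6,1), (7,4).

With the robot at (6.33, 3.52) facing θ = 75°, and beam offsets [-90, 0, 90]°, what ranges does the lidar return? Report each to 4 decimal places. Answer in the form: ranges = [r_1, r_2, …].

beam 1: φ=-90°, α=345°
  d=(0.9659,-0.2588)  start (6,3)  tX=0.6936 tY=2.0091  stride 1/|dx|=1.0353 1/|dy|=3.8637
    cross x-line → (7,3), t=0.6936
    cross x-line → (8,3), t=1.7289
    cross y-line → (8,2), t=2.0091
    cross x-line → (9,2), t=2.7642 (wall)
  → r_1 = 2.7642
beam 2: φ=0°, α=75°
  d=(0.2588,0.9659)  start (6,3)  tX=2.5887 tY=0.4969  stride 1/|dx|=3.8637 1/|dy|=1.0353
    cross y-line → (6,4), t=0.4969
    cross y-line → (6,5), t=1.5322
    cross y-line → (6,6), t=2.5675
    cross x-line → (7,6), t=2.5887
    cross y-line → (7,7), t=3.6028 (wall)
  → r_2 = 3.6028
beam 3: φ=90°, α=165°
  d=(-0.9659,0.2588)  start (6,3)  tX=0.3416 tY=1.8546  stride 1/|dx|=1.0353 1/|dy|=3.8637
    cross x-line → (5,3), t=0.3416
    cross x-line → (4,3), t=1.3769
    cross y-line → (4,4), t=1.8546
    cross x-line → (3,4), t=2.4122
    cross x-line → (2,4), t=3.4475
    cross x-line → (1,4), t=4.4827
    cross x-line → (0,4), t=5.5180 (wall)
  → r_3 = 5.5180

ranges = [2.7642, 3.6028, 5.5180]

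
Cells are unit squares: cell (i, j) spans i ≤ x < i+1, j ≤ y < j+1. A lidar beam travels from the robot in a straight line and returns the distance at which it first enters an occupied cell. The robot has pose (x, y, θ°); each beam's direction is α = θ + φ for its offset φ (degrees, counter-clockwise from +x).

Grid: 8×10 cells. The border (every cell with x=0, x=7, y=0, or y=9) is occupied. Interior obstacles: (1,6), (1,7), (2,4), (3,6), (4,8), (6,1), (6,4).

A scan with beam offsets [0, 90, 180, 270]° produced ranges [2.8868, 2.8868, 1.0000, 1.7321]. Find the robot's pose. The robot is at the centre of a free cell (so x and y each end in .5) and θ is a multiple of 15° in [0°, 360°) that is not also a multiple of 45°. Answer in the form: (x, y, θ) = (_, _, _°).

The pose lattice has 41·16 = 656 candidates. Test each by forward raycasting.
  (1.5, 4.5, 75°): beam 1 = 1.5529 ≠ 2.8868 ✗
  (2.5, 5.5, 120°): beam 1 = 1.0000 ≠ 2.8868 ✗
  (3.5, 5.5, 60°): beam 1 = 0.5774 ≠ 2.8868 ✗
  (4.5, 6.5, 30°): beam 3 = 0.5774 ≠ 1.0000 ✗
  …
  (5.5, 5.5, 120°): r_1=2.8868, r_2=2.8868, r_3=1.0000, r_4=1.7321 — all match ✓
Only this pose fits every beam.

(x, y, θ) = (5.5, 5.5, 120°)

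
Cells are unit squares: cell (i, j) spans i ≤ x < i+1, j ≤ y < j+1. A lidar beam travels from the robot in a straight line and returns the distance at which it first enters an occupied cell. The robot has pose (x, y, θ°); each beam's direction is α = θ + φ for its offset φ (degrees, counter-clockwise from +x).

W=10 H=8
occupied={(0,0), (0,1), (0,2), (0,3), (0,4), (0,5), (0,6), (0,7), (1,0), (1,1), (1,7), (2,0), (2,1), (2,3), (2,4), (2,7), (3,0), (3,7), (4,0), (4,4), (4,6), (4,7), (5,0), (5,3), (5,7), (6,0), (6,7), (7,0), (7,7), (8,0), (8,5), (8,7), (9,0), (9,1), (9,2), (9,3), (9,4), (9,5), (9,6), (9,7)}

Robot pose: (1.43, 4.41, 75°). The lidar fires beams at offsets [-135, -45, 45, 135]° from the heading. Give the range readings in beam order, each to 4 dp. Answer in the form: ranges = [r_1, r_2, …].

ranges = [1.1400, 0.6582, 0.8600, 0.4965]

beam 1: φ=-135°, α=300°
  dir = (cos 300°, sin 300°) = (0.5000, -0.8660); from cell (1,4)
  next x-line at t=1.1400, next y-line at t=0.4734; Δt_x=2.0000, Δt_y=1.1547
    y: enter (1,3) at t=0.4734
    x: enter (2,3) at t=1.1400 ← occupied
  → r_1 = 1.1400
beam 2: φ=-45°, α=30°
  dir = (cos 30°, sin 30°) = (0.8660, 0.5000); from cell (1,4)
  next x-line at t=0.6582, next y-line at t=1.1800; Δt_x=1.1547, Δt_y=2.0000
    x: enter (2,4) at t=0.6582 ← occupied
  → r_2 = 0.6582
beam 3: φ=45°, α=120°
  dir = (cos 120°, sin 120°) = (-0.5000, 0.8660); from cell (1,4)
  next x-line at t=0.8600, next y-line at t=0.6813; Δt_x=2.0000, Δt_y=1.1547
    y: enter (1,5) at t=0.6813
    x: enter (0,5) at t=0.8600 ← occupied
  → r_3 = 0.8600
beam 4: φ=135°, α=210°
  dir = (cos 210°, sin 210°) = (-0.8660, -0.5000); from cell (1,4)
  next x-line at t=0.4965, next y-line at t=0.8200; Δt_x=1.1547, Δt_y=2.0000
    x: enter (0,4) at t=0.4965 ← occupied
  → r_4 = 0.4965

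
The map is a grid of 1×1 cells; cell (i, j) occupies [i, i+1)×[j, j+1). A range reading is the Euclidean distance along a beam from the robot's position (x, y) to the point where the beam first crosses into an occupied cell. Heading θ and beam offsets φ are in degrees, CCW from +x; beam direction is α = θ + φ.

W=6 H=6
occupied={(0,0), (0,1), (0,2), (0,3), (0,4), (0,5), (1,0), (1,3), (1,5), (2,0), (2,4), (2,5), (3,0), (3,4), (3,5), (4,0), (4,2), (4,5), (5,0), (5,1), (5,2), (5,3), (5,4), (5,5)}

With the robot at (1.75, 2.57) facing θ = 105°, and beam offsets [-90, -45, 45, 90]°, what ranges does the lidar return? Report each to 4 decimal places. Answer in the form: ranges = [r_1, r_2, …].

beam 1: φ=-90°, α=15°
  dir = (cos 15°, sin 15°) = (0.9659, 0.2588); from cell (1,2)
  next x-line at t=0.2588, next y-line at t=1.6614; Δt_x=1.0353, Δt_y=3.8637
    x: enter (2,2) at t=0.2588
    x: enter (3,2) at t=1.2941
    y: enter (3,3) at t=1.6614
    x: enter (4,3) at t=2.3294
    x: enter (5,3) at t=3.3646 ← occupied
  → r_1 = 3.3646
beam 2: φ=-45°, α=60°
  dir = (cos 60°, sin 60°) = (0.5000, 0.8660); from cell (1,2)
  next x-line at t=0.5000, next y-line at t=0.4965; Δt_x=2.0000, Δt_y=1.1547
    y: enter (1,3) at t=0.4965 ← occupied
  → r_2 = 0.4965
beam 3: φ=45°, α=150°
  dir = (cos 150°, sin 150°) = (-0.8660, 0.5000); from cell (1,2)
  next x-line at t=0.8660, next y-line at t=0.8600; Δt_x=1.1547, Δt_y=2.0000
    y: enter (1,3) at t=0.8600 ← occupied
  → r_3 = 0.8600
beam 4: φ=90°, α=195°
  dir = (cos 195°, sin 195°) = (-0.9659, -0.2588); from cell (1,2)
  next x-line at t=0.7765, next y-line at t=2.2023; Δt_x=1.0353, Δt_y=3.8637
    x: enter (0,2) at t=0.7765 ← occupied
  → r_4 = 0.7765

ranges = [3.3646, 0.4965, 0.8600, 0.7765]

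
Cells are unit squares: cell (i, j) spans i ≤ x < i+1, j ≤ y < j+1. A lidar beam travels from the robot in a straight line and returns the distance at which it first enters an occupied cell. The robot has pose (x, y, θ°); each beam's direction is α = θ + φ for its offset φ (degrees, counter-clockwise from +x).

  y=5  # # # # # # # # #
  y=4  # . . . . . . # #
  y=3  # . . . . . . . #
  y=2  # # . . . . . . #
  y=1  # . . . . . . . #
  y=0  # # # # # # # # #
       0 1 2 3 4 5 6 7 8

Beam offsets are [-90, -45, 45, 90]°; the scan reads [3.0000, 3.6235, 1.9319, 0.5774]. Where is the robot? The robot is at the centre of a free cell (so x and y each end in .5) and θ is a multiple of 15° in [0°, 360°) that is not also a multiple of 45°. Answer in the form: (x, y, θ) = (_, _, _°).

(x, y, θ) = (5.5, 1.5, 150°)

The pose lattice has 26·16 = 416 candidates. Test each by forward raycasting.
  (7.5, 3.5, 120°): beam 1 = 0.5774 ≠ 3.0000 ✗
  (3.5, 3.5, 195°): beam 1 = 1.5529 ≠ 3.0000 ✗
  (5.5, 3.5, 60°): beam 1 = 2.8868 ≠ 3.0000 ✗
  …
  (5.5, 1.5, 150°): r_1=3.0000, r_2=3.6235, r_3=1.9319, r_4=0.5774 — all match ✓
No second candidate reproduces the full scan.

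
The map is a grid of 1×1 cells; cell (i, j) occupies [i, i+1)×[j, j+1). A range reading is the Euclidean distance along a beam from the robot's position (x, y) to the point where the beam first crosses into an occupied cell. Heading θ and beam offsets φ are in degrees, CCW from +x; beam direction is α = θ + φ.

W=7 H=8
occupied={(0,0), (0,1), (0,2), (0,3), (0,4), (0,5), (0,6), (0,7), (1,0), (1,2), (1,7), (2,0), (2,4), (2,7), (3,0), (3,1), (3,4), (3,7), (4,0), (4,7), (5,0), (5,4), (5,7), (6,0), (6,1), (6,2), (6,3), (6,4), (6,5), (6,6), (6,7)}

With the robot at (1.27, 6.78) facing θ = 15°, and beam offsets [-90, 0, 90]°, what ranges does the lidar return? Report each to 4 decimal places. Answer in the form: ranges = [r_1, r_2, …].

beam 1: φ=-90°, α=285°
  d=(0.2588,-0.9659)  start (1,6)  tX=2.8205 tY=0.8075  stride 1/|dx|=3.8637 1/|dy|=1.0353
    cross y-line → (1,5), t=0.8075
    cross y-line → (1,4), t=1.8428
    cross x-line → (2,4), t=2.8205 (wall)
  → r_1 = 2.8205
beam 2: φ=0°, α=15°
  d=(0.9659,0.2588)  start (1,6)  tX=0.7558 tY=0.8500  stride 1/|dx|=1.0353 1/|dy|=3.8637
    cross x-line → (2,6), t=0.7558
    cross y-line → (2,7), t=0.8500 (wall)
  → r_2 = 0.8500
beam 3: φ=90°, α=105°
  d=(-0.2588,0.9659)  start (1,6)  tX=1.0432 tY=0.2278  stride 1/|dx|=3.8637 1/|dy|=1.0353
    cross y-line → (1,7), t=0.2278 (wall)
  → r_3 = 0.2278

ranges = [2.8205, 0.8500, 0.2278]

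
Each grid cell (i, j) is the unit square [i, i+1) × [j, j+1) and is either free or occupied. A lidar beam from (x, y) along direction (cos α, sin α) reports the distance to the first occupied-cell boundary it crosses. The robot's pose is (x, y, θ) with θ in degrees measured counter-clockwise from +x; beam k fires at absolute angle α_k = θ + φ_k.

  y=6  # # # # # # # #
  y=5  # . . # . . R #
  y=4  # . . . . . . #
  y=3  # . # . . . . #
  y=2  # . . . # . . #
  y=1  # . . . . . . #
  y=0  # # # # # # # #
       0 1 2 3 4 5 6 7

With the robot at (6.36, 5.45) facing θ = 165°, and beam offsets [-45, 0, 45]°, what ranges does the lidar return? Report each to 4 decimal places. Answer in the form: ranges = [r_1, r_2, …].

beam 1: φ=-45°, α=120°
  d=(-0.5000,0.8660)  start (6,5)  tX=0.7200 tY=0.6351  stride 1/|dx|=2.0000 1/|dy|=1.1547
    cross y-line → (6,6), t=0.6351 (wall)
  → r_1 = 0.6351
beam 2: φ=0°, α=165°
  d=(-0.9659,0.2588)  start (6,5)  tX=0.3727 tY=2.1250  stride 1/|dx|=1.0353 1/|dy|=3.8637
    cross x-line → (5,5), t=0.3727
    cross x-line → (4,5), t=1.4080
    cross y-line → (4,6), t=2.1250 (wall)
  → r_2 = 2.1250
beam 3: φ=45°, α=210°
  d=(-0.8660,-0.5000)  start (6,5)  tX=0.4157 tY=0.9000  stride 1/|dx|=1.1547 1/|dy|=2.0000
    cross x-line → (5,5), t=0.4157
    cross y-line → (5,4), t=0.9000
    cross x-line → (4,4), t=1.5704
    cross x-line → (3,4), t=2.7251
    cross y-line → (3,3), t=2.9000
    cross x-line → (2,3), t=3.8798 (wall)
  → r_3 = 3.8798

ranges = [0.6351, 2.1250, 3.8798]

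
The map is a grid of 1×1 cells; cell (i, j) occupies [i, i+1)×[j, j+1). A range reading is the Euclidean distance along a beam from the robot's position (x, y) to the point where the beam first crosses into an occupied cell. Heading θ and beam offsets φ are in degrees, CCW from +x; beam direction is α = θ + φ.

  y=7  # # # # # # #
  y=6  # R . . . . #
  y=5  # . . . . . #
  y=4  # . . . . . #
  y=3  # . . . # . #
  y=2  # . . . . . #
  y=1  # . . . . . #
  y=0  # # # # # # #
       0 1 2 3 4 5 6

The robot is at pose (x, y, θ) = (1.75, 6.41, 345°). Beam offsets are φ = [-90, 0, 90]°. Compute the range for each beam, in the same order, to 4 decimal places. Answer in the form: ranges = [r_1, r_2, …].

ranges = [2.8978, 4.3999, 0.6108]

beam 1: φ=-90°, α=255°
  cosα=-0.2588 sinα=-0.9659 | (1,6) | tMaxX 2.8978 tMaxY 0.4245 | tΔX 3.8637 tΔY 1.0353
    t=0.4245 [y] (1,5)
    t=1.4597 [y] (1,4)
    t=2.4950 [y] (1,3)
    t=2.8978 [x] (0,3) — stop
  → r_1 = 2.8978
beam 2: φ=0°, α=345°
  cosα=0.9659 sinα=-0.2588 | (1,6) | tMaxX 0.2588 tMaxY 1.5841 | tΔX 1.0353 tΔY 3.8637
    t=0.2588 [x] (2,6)
    t=1.2941 [x] (3,6)
    t=1.5841 [y] (3,5)
    t=2.3294 [x] (4,5)
    t=3.3646 [x] (5,5)
    t=4.3999 [x] (6,5) — stop
  → r_2 = 4.3999
beam 3: φ=90°, α=75°
  cosα=0.2588 sinα=0.9659 | (1,6) | tMaxX 0.9659 tMaxY 0.6108 | tΔX 3.8637 tΔY 1.0353
    t=0.6108 [y] (1,7) — stop
  → r_3 = 0.6108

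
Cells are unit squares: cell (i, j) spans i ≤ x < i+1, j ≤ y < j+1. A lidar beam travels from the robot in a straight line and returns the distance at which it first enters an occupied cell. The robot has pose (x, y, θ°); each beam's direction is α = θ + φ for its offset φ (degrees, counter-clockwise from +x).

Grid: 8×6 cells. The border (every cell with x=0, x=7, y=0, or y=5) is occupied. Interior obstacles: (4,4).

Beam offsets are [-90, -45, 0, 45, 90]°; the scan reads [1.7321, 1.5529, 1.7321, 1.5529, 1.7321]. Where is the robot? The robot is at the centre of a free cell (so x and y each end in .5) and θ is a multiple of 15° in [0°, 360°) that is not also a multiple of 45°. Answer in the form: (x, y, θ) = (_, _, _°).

Candidates: 23 free-cell centres × 16 headings = 368 poses. Raycast each; keep the one whose scan matches to 4 dp.
  (6.5, 2.5, 120°): beam 1 = 0.5774 ≠ 1.7321 ✗
  (4.5, 2.5, 120°): beam 1 = 2.8868 ≠ 1.7321 ✗
  (4.5, 3.5, 120°): beam 1 = 2.8868 ≠ 1.7321 ✗
  (4.5, 1.5, 330°): beam 1 = 0.5774 ≠ 1.7321 ✗
  …
  (2.5, 3.5, 120°): r_1=1.7321, r_2=1.5529, r_3=1.7321, r_4=1.5529, r_5=1.7321 — all match ✓
Unique over the lattice → pose = (2.5, 3.5, 120°).

(x, y, θ) = (2.5, 3.5, 120°)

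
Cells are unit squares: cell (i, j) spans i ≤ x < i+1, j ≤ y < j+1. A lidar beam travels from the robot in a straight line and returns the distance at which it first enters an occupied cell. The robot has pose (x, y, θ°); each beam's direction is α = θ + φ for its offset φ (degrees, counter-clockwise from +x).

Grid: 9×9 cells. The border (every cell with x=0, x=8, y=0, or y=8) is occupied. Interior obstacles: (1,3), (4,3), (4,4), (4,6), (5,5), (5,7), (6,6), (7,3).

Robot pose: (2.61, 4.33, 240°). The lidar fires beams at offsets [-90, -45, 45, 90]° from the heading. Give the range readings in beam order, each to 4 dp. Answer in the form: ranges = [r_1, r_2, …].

ranges = [1.8591, 1.2750, 3.4475, 1.6050]

beam 1: φ=-90°, α=150°
  dir = (cos 150°, sin 150°) = (-0.8660, 0.5000); from cell (2,4)
  next x-line at t=0.7044, next y-line at t=1.3400; Δt_x=1.1547, Δt_y=2.0000
    x: enter (1,4) at t=0.7044
    y: enter (1,5) at t=1.3400
    x: enter (0,5) at t=1.8591 ← occupied
  → r_1 = 1.8591
beam 2: φ=-45°, α=195°
  dir = (cos 195°, sin 195°) = (-0.9659, -0.2588); from cell (2,4)
  next x-line at t=0.6315, next y-line at t=1.2750; Δt_x=1.0353, Δt_y=3.8637
    x: enter (1,4) at t=0.6315
    y: enter (1,3) at t=1.2750 ← occupied
  → r_2 = 1.2750
beam 3: φ=45°, α=285°
  dir = (cos 285°, sin 285°) = (0.2588, -0.9659); from cell (2,4)
  next x-line at t=1.5068, next y-line at t=0.3416; Δt_x=3.8637, Δt_y=1.0353
    y: enter (2,3) at t=0.3416
    y: enter (2,2) at t=1.3769
    x: enter (3,2) at t=1.5068
    y: enter (3,1) at t=2.4122
    y: enter (3,0) at t=3.4475 ← occupied
  → r_3 = 3.4475
beam 4: φ=90°, α=330°
  dir = (cos 330°, sin 330°) = (0.8660, -0.5000); from cell (2,4)
  next x-line at t=0.4503, next y-line at t=0.6600; Δt_x=1.1547, Δt_y=2.0000
    x: enter (3,4) at t=0.4503
    y: enter (3,3) at t=0.6600
    x: enter (4,3) at t=1.6050 ← occupied
  → r_4 = 1.6050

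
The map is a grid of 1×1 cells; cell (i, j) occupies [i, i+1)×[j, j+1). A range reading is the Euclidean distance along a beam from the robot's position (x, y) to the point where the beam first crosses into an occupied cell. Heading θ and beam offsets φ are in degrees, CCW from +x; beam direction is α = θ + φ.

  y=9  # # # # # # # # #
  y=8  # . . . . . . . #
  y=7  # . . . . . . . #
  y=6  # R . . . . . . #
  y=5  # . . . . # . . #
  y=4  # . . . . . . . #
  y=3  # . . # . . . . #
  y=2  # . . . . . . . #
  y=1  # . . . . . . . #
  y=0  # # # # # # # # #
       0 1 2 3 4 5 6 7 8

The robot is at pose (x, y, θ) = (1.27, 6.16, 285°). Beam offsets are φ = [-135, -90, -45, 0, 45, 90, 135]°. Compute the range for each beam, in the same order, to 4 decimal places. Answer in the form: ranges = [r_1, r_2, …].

beam 1: φ=-135°, α=150°
  dir = (cos 150°, sin 150°) = (-0.8660, 0.5000); from cell (1,6)
  next x-line at t=0.3118, next y-line at t=1.6800; Δt_x=1.1547, Δt_y=2.0000
    x: enter (0,6) at t=0.3118 ← occupied
  → r_1 = 0.3118
beam 2: φ=-90°, α=195°
  dir = (cos 195°, sin 195°) = (-0.9659, -0.2588); from cell (1,6)
  next x-line at t=0.2795, next y-line at t=0.6182; Δt_x=1.0353, Δt_y=3.8637
    x: enter (0,6) at t=0.2795 ← occupied
  → r_2 = 0.2795
beam 3: φ=-45°, α=240°
  dir = (cos 240°, sin 240°) = (-0.5000, -0.8660); from cell (1,6)
  next x-line at t=0.5400, next y-line at t=0.1848; Δt_x=2.0000, Δt_y=1.1547
    y: enter (1,5) at t=0.1848
    x: enter (0,5) at t=0.5400 ← occupied
  → r_3 = 0.5400
beam 4: φ=0°, α=285°
  dir = (cos 285°, sin 285°) = (0.2588, -0.9659); from cell (1,6)
  next x-line at t=2.8205, next y-line at t=0.1656; Δt_x=3.8637, Δt_y=1.0353
    y: enter (1,5) at t=0.1656
    y: enter (1,4) at t=1.2009
    y: enter (1,3) at t=2.2362
    x: enter (2,3) at t=2.8205
    y: enter (2,2) at t=3.2715
    y: enter (2,1) at t=4.3067
    y: enter (2,0) at t=5.3420 ← occupied
  → r_4 = 5.3420
beam 5: φ=45°, α=330°
  dir = (cos 330°, sin 330°) = (0.8660, -0.5000); from cell (1,6)
  next x-line at t=0.8429, next y-line at t=0.3200; Δt_x=1.1547, Δt_y=2.0000
    y: enter (1,5) at t=0.3200
    x: enter (2,5) at t=0.8429
    x: enter (3,5) at t=1.9976
    y: enter (3,4) at t=2.3200
    x: enter (4,4) at t=3.1523
    x: enter (5,4) at t=4.3070
    y: enter (5,3) at t=4.3200
    x: enter (6,3) at t=5.4617
    y: enter (6,2) at t=6.3200
    x: enter (7,2) at t=6.6164
    x: enter (8,2) at t=7.7711 ← occupied
  → r_5 = 7.7711
beam 6: φ=90°, α=15°
  dir = (cos 15°, sin 15°) = (0.9659, 0.2588); from cell (1,6)
  next x-line at t=0.7558, next y-line at t=3.2455; Δt_x=1.0353, Δt_y=3.8637
    x: enter (2,6) at t=0.7558
    x: enter (3,6) at t=1.7910
    x: enter (4,6) at t=2.8263
    y: enter (4,7) at t=3.2455
    x: enter (5,7) at t=3.8616
    x: enter (6,7) at t=4.8969
    x: enter (7,7) at t=5.9321
    x: enter (8,7) at t=6.9674 ← occupied
  → r_6 = 6.9674
beam 7: φ=135°, α=60°
  dir = (cos 60°, sin 60°) = (0.5000, 0.8660); from cell (1,6)
  next x-line at t=1.4600, next y-line at t=0.9699; Δt_x=2.0000, Δt_y=1.1547
    y: enter (1,7) at t=0.9699
    x: enter (2,7) at t=1.4600
    y: enter (2,8) at t=2.1246
    y: enter (2,9) at t=3.2793 ← occupied
  → r_7 = 3.2793

ranges = [0.3118, 0.2795, 0.5400, 5.3420, 7.7711, 6.9674, 3.2793]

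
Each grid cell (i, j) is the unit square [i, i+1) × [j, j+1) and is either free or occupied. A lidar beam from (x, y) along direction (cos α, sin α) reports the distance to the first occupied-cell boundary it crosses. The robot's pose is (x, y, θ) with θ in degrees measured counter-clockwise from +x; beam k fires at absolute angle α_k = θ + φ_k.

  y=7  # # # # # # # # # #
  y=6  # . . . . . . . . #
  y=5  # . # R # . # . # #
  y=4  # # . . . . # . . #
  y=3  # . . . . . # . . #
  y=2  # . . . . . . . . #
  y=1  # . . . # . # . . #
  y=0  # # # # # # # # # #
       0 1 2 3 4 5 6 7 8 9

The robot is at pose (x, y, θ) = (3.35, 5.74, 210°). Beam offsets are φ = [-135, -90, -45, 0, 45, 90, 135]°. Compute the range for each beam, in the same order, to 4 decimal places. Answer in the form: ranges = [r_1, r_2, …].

beam 1: φ=-135°, α=75°
  cosα=0.2588 sinα=0.9659 | (3,5) | tMaxX 2.5114 tMaxY 0.2692 | tΔX 3.8637 tΔY 1.0353
    t=0.2692 [y] (3,6)
    t=1.3044 [y] (3,7) — stop
  → r_1 = 1.3044
beam 2: φ=-90°, α=120°
  cosα=-0.5000 sinα=0.8660 | (3,5) | tMaxX 0.7000 tMaxY 0.3002 | tΔX 2.0000 tΔY 1.1547
    t=0.3002 [y] (3,6)
    t=0.7000 [x] (2,6)
    t=1.4549 [y] (2,7) — stop
  → r_2 = 1.4549
beam 3: φ=-45°, α=165°
  cosα=-0.9659 sinα=0.2588 | (3,5) | tMaxX 0.3623 tMaxY 1.0046 | tΔX 1.0353 tΔY 3.8637
    t=0.3623 [x] (2,5) — stop
  → r_3 = 0.3623
beam 4: φ=0°, α=210°
  cosα=-0.8660 sinα=-0.5000 | (3,5) | tMaxX 0.4041 tMaxY 1.4800 | tΔX 1.1547 tΔY 2.0000
    t=0.4041 [x] (2,5) — stop
  → r_4 = 0.4041
beam 5: φ=45°, α=255°
  cosα=-0.2588 sinα=-0.9659 | (3,5) | tMaxX 1.3523 tMaxY 0.7661 | tΔX 3.8637 tΔY 1.0353
    t=0.7661 [y] (3,4)
    t=1.3523 [x] (2,4)
    t=1.8014 [y] (2,3)
    t=2.8367 [y] (2,2)
    t=3.8719 [y] (2,1)
    t=4.9072 [y] (2,0) — stop
  → r_5 = 4.9072
beam 6: φ=90°, α=300°
  cosα=0.5000 sinα=-0.8660 | (3,5) | tMaxX 1.3000 tMaxY 0.8545 | tΔX 2.0000 tΔY 1.1547
    t=0.8545 [y] (3,4)
    t=1.3000 [x] (4,4)
    t=2.0092 [y] (4,3)
    t=3.1639 [y] (4,2)
    t=3.3000 [x] (5,2)
    t=4.3186 [y] (5,1)
    t=5.3000 [x] (6,1) — stop
  → r_6 = 5.3000
beam 7: φ=135°, α=345°
  cosα=0.9659 sinα=-0.2588 | (3,5) | tMaxX 0.6729 tMaxY 2.8591 | tΔX 1.0353 tΔY 3.8637
    t=0.6729 [x] (4,5) — stop
  → r_7 = 0.6729

ranges = [1.3044, 1.4549, 0.3623, 0.4041, 4.9072, 5.3000, 0.6729]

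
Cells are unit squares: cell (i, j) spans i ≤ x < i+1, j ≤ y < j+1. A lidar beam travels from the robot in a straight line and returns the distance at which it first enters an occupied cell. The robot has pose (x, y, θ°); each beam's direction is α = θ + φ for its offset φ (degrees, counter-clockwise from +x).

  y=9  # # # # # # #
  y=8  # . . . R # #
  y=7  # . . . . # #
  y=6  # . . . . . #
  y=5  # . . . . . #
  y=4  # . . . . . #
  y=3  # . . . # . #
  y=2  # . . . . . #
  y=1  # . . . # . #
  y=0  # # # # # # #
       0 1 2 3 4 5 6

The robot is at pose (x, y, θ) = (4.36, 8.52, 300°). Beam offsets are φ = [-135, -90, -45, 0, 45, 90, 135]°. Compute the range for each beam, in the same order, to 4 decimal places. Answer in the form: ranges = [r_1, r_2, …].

beam 1: φ=-135°, α=165°
  d=(-0.9659,0.2588)  start (4,8)  tX=0.3727 tY=1.8546  stride 1/|dx|=1.0353 1/|dy|=3.8637
    cross x-line → (3,8), t=0.3727
    cross x-line → (2,8), t=1.4080
    cross y-line → (2,9), t=1.8546 (wall)
  → r_1 = 1.8546
beam 2: φ=-90°, α=210°
  d=(-0.8660,-0.5000)  start (4,8)  tX=0.4157 tY=1.0400  stride 1/|dx|=1.1547 1/|dy|=2.0000
    cross x-line → (3,8), t=0.4157
    cross y-line → (3,7), t=1.0400
    cross x-line → (2,7), t=1.5704
    cross x-line → (1,7), t=2.7251
    cross y-line → (1,6), t=3.0400
    cross x-line → (0,6), t=3.8798 (wall)
  → r_2 = 3.8798
beam 3: φ=-45°, α=255°
  d=(-0.2588,-0.9659)  start (4,8)  tX=1.3909 tY=0.5383  stride 1/|dx|=3.8637 1/|dy|=1.0353
    cross y-line → (4,7), t=0.5383
    cross x-line → (3,7), t=1.3909
    cross y-line → (3,6), t=1.5736
    cross y-line → (3,5), t=2.6089
    cross y-line → (3,4), t=3.6442
    cross y-line → (3,3), t=4.6794
    cross x-line → (2,3), t=5.2546
    cross y-line → (2,2), t=5.7147
    cross y-line → (2,1), t=6.7500
    cross y-line → (2,0), t=7.7853 (wall)
  → r_3 = 7.7853
beam 4: φ=0°, α=300°
  d=(0.5000,-0.8660)  start (4,8)  tX=1.2800 tY=0.6004  stride 1/|dx|=2.0000 1/|dy|=1.1547
    cross y-line → (4,7), t=0.6004
    cross x-line → (5,7), t=1.2800 (wall)
  → r_4 = 1.2800
beam 5: φ=45°, α=345°
  d=(0.9659,-0.2588)  start (4,8)  tX=0.6626 tY=2.0091  stride 1/|dx|=1.0353 1/|dy|=3.8637
    cross x-line → (5,8), t=0.6626 (wall)
  → r_5 = 0.6626
beam 6: φ=90°, α=30°
  d=(0.8660,0.5000)  start (4,8)  tX=0.7390 tY=0.9600  stride 1/|dx|=1.1547 1/|dy|=2.0000
    cross x-line → (5,8), t=0.7390 (wall)
  → r_6 = 0.7390
beam 7: φ=135°, α=75°
  d=(0.2588,0.9659)  start (4,8)  tX=2.4728 tY=0.4969  stride 1/|dx|=3.8637 1/|dy|=1.0353
    cross y-line → (4,9), t=0.4969 (wall)
  → r_7 = 0.4969

ranges = [1.8546, 3.8798, 7.7853, 1.2800, 0.6626, 0.7390, 0.4969]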